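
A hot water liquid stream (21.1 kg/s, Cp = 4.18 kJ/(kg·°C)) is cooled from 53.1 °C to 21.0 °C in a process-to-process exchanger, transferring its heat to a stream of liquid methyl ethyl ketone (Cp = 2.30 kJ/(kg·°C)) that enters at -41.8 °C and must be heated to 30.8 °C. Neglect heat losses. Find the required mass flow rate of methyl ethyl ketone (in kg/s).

Heat released by hot stream: Q = 21.1 × 4.18 × (53.1 − 21.0) = 2831.2 kJ/s
Energy balance on cold side (adiabatic exchanger): Q = ṁ_c·Cp_c·(T_c,out − T_c,in)
ṁ_c = 2831.2 / [2.30 × (30.8 − -41.8)] = 16.955 kg/s

ṁ_c = 17.0 kg/s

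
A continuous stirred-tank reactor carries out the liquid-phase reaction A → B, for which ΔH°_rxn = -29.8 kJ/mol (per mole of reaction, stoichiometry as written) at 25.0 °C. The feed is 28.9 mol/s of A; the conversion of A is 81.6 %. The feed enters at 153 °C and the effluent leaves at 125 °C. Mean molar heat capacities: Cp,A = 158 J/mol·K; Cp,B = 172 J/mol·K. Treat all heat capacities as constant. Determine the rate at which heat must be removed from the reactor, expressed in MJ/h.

Extent of reaction ξ = 0.816 × 28.9 = 23.582 mol/s
Reaction term: ξ·ΔH°_rxn = 23.582 × -29.8 = -702.76 kJ/s
Sensible, feed 153→25 °C: -584.47 kJ/s
Outlet flows (mol/s): A 5.3176, B 23.582
Sensible, products 25→125 °C: 489.64 kJ/s
Q = ΔH = -797.59 kJ/s = -797.59 kW
Heat removed = 2871.3 MJ/h

Q_out = 2870 MJ/h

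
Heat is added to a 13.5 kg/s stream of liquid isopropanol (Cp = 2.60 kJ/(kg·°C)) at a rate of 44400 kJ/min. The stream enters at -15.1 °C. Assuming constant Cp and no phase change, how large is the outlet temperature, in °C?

T_out = 5.98 °C

Q = 44400 kJ/min = 740 kJ/s
ΔT = Q/(ṁ·Cp) = 740/(13.5×2.60) = 21.083 K
T_out = -15.1 + 21.083 = 5.9826 °C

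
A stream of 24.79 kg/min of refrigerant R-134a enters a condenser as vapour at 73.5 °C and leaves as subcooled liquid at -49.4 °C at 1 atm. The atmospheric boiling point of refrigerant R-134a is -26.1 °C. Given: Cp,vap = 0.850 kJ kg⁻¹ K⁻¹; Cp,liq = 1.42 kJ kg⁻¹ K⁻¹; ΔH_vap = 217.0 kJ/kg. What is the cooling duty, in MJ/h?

vapour 73.5→-26.1 °C: -84.66 kJ/kg
condensation at -26.1 °C: -217 kJ/kg
liquid -26.1→-49.4 °C: -33.086 kJ/kg
Δh = -84.66 + -217 + -33.086 = -334.75 kJ/kg
Q = ṁ·Δh = 24.79 kg/min × -334.75 kJ/kg = -8298.4 kJ/min
|Q| = 138.31 kW = 497.9 MJ/h

Q_c = 498 MJ/h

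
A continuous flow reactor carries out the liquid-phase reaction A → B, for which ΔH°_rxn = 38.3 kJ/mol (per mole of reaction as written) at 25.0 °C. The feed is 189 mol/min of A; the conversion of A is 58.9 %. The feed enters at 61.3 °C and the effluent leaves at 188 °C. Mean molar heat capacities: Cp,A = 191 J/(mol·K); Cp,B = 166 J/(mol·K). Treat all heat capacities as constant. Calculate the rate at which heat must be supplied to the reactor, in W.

Extent of reaction ξ = 0.589 × 189 = 111.32 mol/min
Reaction term: ξ·ΔH°_rxn = 111.32 × 38.3 = 4263.6 kJ/min
Sensible, feed 61.3→25 °C: -1310.4 kJ/min
Outlet flows (mol/min): A 77.679, B 111.32
Sensible, products 25→188 °C: 5430.5 kJ/min
Q = ΔH = 8383.7 kJ/min = 139.73 kW
Heat supplied = 139730 W

Q_in = 140000 W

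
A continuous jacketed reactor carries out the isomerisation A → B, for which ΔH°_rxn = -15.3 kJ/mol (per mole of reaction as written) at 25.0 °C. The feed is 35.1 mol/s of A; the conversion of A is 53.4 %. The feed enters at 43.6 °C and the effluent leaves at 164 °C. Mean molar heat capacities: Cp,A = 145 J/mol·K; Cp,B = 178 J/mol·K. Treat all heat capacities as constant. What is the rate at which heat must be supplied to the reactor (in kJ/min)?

Extent of reaction ξ = 0.534 × 35.1 = 18.743 mol/s
Reaction term: ξ·ΔH°_rxn = 18.743 × -15.3 = -286.77 kJ/s
Sensible, feed 43.6→25 °C: -94.665 kJ/s
Outlet flows (mol/s): A 16.357, B 18.743
Sensible, products 25→164 °C: 793.42 kJ/s
Q = ΔH = 411.98 kJ/s = 411.98 kW
Heat supplied = 24719 kJ/min

Q_in = 24700 kJ/min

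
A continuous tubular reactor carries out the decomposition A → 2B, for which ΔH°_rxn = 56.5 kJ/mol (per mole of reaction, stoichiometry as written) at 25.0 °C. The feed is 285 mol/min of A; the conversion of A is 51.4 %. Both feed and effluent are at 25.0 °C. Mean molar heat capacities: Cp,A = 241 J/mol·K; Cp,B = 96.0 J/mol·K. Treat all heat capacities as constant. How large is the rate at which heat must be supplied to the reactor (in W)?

Extent of reaction ξ = 0.514 × 285 = 146.49 mol/min
Reaction term: ξ·ΔH°_rxn = 146.49 × 56.5 = 8276.7 kJ/min
Q = ΔH = 8276.7 kJ/min = 137.94 kW
Heat supplied = 137940 W

Q_in = 138000 W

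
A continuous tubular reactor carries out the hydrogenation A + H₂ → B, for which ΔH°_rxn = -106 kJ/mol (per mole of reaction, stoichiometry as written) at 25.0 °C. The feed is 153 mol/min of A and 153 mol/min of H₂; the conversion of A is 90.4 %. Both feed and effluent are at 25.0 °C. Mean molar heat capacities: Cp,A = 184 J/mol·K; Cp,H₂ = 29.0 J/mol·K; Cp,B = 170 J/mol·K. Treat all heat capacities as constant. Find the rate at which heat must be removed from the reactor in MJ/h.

Extent of reaction ξ = 0.904 × 153 = 138.31 mol/min
Reaction term: ξ·ΔH°_rxn = 138.31 × -106 = -14661 kJ/min
Q = ΔH = -14661 kJ/min = -244.35 kW
Heat removed = 879.66 MJ/h

Q_out = 880 MJ/h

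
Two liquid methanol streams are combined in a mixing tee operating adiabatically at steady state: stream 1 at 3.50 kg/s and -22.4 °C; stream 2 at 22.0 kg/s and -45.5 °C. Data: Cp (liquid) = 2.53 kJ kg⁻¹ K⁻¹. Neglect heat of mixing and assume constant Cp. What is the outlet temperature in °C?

Adiabatic, steady state ⇒ Σ ṁᵢCp,ᵢ(T_out − Tᵢ) = 0
T_out = Σ ṁᵢCp,ᵢTᵢ / Σ ṁᵢCp,ᵢ
      = -2730.9 / 64.515 = -42.329 °C

T_out = -42.3 °C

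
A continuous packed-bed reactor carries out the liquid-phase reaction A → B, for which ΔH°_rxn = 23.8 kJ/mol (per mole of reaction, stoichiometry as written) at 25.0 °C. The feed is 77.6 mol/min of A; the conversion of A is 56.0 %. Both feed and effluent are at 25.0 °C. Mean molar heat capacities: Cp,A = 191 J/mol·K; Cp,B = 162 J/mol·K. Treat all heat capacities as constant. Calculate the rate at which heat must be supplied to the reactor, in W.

Q_in = 17200 W

Extent of reaction ξ = 0.560 × 77.6 = 43.456 mol/min
Reaction term: ξ·ΔH°_rxn = 43.456 × 23.8 = 1034.3 kJ/min
Q = ΔH = 1034.3 kJ/min = 17.238 kW
Heat supplied = 17238 W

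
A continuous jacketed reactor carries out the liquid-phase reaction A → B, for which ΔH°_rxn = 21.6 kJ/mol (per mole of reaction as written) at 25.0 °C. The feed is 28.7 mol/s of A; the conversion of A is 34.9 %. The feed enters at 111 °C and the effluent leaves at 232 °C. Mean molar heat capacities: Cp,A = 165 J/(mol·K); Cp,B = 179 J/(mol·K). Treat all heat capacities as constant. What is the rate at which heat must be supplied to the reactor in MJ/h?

Q_in = 2950 MJ/h

Extent of reaction ξ = 0.349 × 28.7 = 10.016 mol/s
Reaction term: ξ·ΔH°_rxn = 10.016 × 21.6 = 216.35 kJ/s
Sensible, feed 111→25 °C: -407.25 kJ/s
Outlet flows (mol/s): A 18.684, B 10.016
Sensible, products 25→232 °C: 1009.3 kJ/s
Q = ΔH = 818.37 kJ/s = 818.37 kW
Heat supplied = 2946.1 MJ/h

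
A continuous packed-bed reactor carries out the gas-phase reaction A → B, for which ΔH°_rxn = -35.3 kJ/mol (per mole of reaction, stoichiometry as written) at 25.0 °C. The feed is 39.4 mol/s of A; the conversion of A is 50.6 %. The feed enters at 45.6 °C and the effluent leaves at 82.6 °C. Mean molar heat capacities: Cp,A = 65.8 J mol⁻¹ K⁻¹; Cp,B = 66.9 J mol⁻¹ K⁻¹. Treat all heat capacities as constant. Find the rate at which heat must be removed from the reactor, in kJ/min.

Extent of reaction ξ = 0.506 × 39.4 = 19.936 mol/s
Reaction term: ξ·ΔH°_rxn = 19.936 × -35.3 = -703.75 kJ/s
Sensible, feed 45.6→25 °C: -53.406 kJ/s
Outlet flows (mol/s): A 19.464, B 19.936
Sensible, products 25→82.6 °C: 150.59 kJ/s
Q = ΔH = -606.57 kJ/s = -606.57 kW
Heat removed = 36394 kJ/min

Q_out = 36400 kJ/min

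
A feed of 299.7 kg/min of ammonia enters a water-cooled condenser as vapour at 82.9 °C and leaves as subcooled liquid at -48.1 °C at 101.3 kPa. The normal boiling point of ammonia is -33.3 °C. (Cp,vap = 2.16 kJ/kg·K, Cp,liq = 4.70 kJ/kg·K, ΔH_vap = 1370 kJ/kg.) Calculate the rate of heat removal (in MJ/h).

vapour 82.9→-33.3 °C: -250.99 kJ/kg
condensation at -33.3 °C: -1370 kJ/kg
liquid -33.3→-48.1 °C: -69.56 kJ/kg
Δh = -250.99 + -1370 + -69.56 = -1690.6 kJ/kg
Q = ṁ·Δh = 299.7 kg/min × -1690.6 kJ/kg = -506660 kJ/min
|Q| = 8444.3 kW = 30400 MJ/h

Q_c = 30400 MJ/h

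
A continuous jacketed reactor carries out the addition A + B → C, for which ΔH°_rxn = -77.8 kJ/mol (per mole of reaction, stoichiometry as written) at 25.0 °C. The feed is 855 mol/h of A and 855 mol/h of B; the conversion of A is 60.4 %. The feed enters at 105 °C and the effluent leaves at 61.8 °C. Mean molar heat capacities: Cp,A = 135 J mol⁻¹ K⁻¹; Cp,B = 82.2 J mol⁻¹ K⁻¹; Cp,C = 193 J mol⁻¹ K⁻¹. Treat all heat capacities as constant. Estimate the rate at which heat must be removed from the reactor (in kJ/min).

Extent of reaction ξ = 0.604 × 855 = 516.42 mol/h
Reaction term: ξ·ΔH°_rxn = 516.42 × -77.8 = -40177 kJ/h
Sensible, feed 105→25 °C: -14856 kJ/h
Outlet flows (mol/h): A 338.58, B 338.58, C 516.42
Sensible, products 25→61.8 °C: 6374.1 kJ/h
Q = ΔH = -48660 kJ/h = -13.517 kW
Heat removed = 811 kJ/min

Q_out = 811 kJ/min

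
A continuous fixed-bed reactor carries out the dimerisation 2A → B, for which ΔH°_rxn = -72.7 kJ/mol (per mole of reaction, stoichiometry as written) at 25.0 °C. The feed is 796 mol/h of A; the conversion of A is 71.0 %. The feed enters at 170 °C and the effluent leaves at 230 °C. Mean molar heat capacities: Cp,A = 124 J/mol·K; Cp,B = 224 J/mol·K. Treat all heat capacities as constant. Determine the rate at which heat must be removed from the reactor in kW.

Q_out = 4.45 kW

Extent of reaction ξ = 0.710 × 796 / 2 = 282.58 mol/h
Reaction term: ξ·ΔH°_rxn = 282.58 × -72.7 = -20544 kJ/h
Sensible, feed 170→25 °C: -14312 kJ/h
Outlet flows (mol/h): A 230.84, B 282.58
Sensible, products 25→230 °C: 18844 kJ/h
Q = ΔH = -16012 kJ/h = -4.4477 kW
Heat removed = 4.4477 kW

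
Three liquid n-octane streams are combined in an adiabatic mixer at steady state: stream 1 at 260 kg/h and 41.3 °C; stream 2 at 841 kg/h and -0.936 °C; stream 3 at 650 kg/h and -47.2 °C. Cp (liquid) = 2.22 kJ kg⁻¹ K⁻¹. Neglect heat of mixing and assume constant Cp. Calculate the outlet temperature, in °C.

Adiabatic, steady state ⇒ Σ ṁᵢCp,ᵢ(T_out − Tᵢ) = 0
T_out = Σ ṁᵢCp,ᵢTᵢ / Σ ṁᵢCp,ᵢ
      = -46019 / 3887.2 = -11.838 °C

T_out = -11.8 °C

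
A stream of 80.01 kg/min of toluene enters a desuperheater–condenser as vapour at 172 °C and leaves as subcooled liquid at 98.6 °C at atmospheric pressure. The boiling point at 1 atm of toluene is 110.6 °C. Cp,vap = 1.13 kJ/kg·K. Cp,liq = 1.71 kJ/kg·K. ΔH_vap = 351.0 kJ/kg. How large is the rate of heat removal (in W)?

Q_c = 588000 W

vapour 172→110.6 °C: -69.382 kJ/kg
condensation at 110.6 °C: -351 kJ/kg
liquid 110.6→98.6 °C: -20.52 kJ/kg
Δh = -69.382 + -351 + -20.52 = -440.9 kJ/kg
Q = ṁ·Δh = 80.01 kg/min × -440.9 kJ/kg = -35277 kJ/min
|Q| = 587.94 kW = 587940 W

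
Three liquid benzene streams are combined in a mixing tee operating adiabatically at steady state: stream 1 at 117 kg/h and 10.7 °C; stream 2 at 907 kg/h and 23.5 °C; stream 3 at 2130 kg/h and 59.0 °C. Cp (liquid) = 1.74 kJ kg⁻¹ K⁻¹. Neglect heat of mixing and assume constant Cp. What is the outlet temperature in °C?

T_out = 47.0 °C

No heat crosses the boundary, so H_out = H_in.
T_out = Σ ṁᵢCp,ᵢTᵢ / Σ ṁᵢCp,ᵢ
      = 257930 / 5488 = 46.999 °C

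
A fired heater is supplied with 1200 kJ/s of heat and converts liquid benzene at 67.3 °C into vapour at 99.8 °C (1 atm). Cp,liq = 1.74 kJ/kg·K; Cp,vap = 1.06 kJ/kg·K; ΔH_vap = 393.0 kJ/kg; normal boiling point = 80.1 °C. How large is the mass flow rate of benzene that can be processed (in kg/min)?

ṁ = 165 kg/min

Δh = 1.74×(80.1−67.3) + 393.0 + 1.06×(99.8−80.1) = 436.15 kJ/kg
Q = 1200 kJ/s = 1200 kJ/s = 72000 kJ/min
ṁ = Q/Δh = 72000 / 436.15 = 165.08 kg/min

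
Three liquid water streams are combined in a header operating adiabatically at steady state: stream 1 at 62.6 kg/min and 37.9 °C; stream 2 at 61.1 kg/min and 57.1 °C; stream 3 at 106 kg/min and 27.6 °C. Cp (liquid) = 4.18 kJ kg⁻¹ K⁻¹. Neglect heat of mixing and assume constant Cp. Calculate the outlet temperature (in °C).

T_out = 38.3 °C

Energy balance with Q = 0: Σ ṁᵢCp,ᵢ(T_out − Tᵢ) = 0
T_out = Σ ṁᵢCp,ᵢTᵢ / Σ ṁᵢCp,ᵢ
      = 36729 / 960.15 = 38.254 °C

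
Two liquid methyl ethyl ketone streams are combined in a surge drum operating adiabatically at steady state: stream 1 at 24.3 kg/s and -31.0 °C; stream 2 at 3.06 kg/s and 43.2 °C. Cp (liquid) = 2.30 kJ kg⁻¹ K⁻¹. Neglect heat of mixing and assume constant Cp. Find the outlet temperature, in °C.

T_out = -22.7 °C

Adiabatic, steady state ⇒ Σ ṁᵢCp,ᵢ(T_out − Tᵢ) = 0
T_out = Σ ṁᵢCp,ᵢTᵢ / Σ ṁᵢCp,ᵢ
      = -1428.5 / 62.928 = -22.701 °C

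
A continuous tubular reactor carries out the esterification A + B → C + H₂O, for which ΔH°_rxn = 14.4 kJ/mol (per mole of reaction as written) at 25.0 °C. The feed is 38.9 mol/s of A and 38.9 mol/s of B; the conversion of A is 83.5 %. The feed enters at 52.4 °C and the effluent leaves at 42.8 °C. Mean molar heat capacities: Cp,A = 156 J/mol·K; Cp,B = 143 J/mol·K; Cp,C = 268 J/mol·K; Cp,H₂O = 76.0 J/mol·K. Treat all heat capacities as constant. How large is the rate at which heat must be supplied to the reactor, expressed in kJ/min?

Q_in = 22900 kJ/min

Extent of reaction ξ = 0.835 × 38.9 = 32.481 mol/s
Reaction term: ξ·ΔH°_rxn = 32.481 × 14.4 = 467.73 kJ/s
Sensible, feed 52.4→25 °C: -318.69 kJ/s
Outlet flows (mol/s): A 6.4185, B 6.4185, C 32.481, H₂O 32.481
Sensible, products 25→42.8 °C: 233.05 kJ/s
Q = ΔH = 382.09 kJ/s = 382.09 kW
Heat supplied = 22926 kJ/min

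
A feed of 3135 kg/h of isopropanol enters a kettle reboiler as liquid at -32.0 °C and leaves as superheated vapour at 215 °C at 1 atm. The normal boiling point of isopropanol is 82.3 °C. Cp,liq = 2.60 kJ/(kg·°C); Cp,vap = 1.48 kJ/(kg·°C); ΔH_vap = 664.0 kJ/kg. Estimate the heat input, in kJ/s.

Q = 1010 kJ/s

liquid -32.0→82.3 °C: 297.18 kJ/kg
vaporisation at 82.3 °C: 664 kJ/kg
vapour 82.3→215 °C: 196.4 kJ/kg
Δh = 297.18 + 664 + 196.4 = 1157.6 kJ/kg
Q = ṁ·Δh = 3135 kg/h × 1157.6 kJ/kg = 3.629e+06 kJ/h
|Q| = 1008.1 kW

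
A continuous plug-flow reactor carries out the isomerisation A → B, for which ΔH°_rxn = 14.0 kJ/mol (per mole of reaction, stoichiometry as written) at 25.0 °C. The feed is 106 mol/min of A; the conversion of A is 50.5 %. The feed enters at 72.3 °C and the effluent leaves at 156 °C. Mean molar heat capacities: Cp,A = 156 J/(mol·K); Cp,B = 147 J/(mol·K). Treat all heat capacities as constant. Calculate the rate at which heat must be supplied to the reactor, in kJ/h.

Extent of reaction ξ = 0.505 × 106 = 53.53 mol/min
Reaction term: ξ·ΔH°_rxn = 53.53 × 14.0 = 749.42 kJ/min
Sensible, feed 72.3→25 °C: -782.15 kJ/min
Outlet flows (mol/min): A 52.47, B 53.53
Sensible, products 25→156 °C: 2103.1 kJ/min
Q = ΔH = 2070.4 kJ/min = 34.506 kW
Heat supplied = 124220 kJ/h

Q_in = 124000 kJ/h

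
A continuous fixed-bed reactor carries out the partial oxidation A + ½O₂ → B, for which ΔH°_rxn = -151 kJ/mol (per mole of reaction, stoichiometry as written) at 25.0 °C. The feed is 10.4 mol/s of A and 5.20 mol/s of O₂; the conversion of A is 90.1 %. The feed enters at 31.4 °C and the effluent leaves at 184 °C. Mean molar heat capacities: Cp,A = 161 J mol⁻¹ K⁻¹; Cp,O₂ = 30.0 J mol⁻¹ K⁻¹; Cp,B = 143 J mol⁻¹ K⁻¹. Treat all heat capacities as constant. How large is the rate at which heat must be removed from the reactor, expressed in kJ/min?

Q_out = 71100 kJ/min

Extent of reaction ξ = 0.901 × 10.4 = 9.3704 mol/s
Reaction term: ξ·ΔH°_rxn = 9.3704 × -151 = -1414.9 kJ/s
Sensible, feed 31.4→25 °C: -11.715 kJ/s
Outlet flows (mol/s): A 1.0296, O₂ 0.5148, B 9.3704
Sensible, products 25→184 °C: 241.87 kJ/s
Q = ΔH = -1184.8 kJ/s = -1184.8 kW
Heat removed = 71087 kJ/min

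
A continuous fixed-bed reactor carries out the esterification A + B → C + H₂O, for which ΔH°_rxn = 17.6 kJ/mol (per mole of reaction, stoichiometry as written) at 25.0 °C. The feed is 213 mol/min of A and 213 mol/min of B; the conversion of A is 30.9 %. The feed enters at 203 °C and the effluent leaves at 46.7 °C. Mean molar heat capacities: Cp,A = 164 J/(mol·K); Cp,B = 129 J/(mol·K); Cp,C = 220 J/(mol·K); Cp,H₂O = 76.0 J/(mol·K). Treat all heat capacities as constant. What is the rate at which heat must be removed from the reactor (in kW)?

Q_out = 143 kW

Extent of reaction ξ = 0.309 × 213 = 65.817 mol/min
Reaction term: ξ·ΔH°_rxn = 65.817 × 17.6 = 1158.4 kJ/min
Sensible, feed 203→25 °C: -11109 kJ/min
Outlet flows (mol/min): A 147.18, B 147.18, C 65.817, H₂O 65.817
Sensible, products 25→46.7 °C: 1358.6 kJ/min
Q = ΔH = -8591.9 kJ/min = -143.2 kW
Heat removed = 143.2 kW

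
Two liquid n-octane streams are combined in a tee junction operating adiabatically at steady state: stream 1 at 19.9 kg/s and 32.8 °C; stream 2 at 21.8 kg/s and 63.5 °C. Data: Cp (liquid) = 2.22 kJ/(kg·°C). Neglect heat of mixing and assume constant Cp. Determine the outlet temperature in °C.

Adiabatic, steady state ⇒ Σ ṁᵢCp,ᵢ(T_out − Tᵢ) = 0
Σ ṁᵢCp,ᵢTᵢ = 19.9×2.22×32.8 + 21.8×2.22×63.5 = 4522.2
Σ ṁᵢCp,ᵢ = 19.9×2.22 + 21.8×2.22 = 92.574
T_out = 4522.2 / 92.574 = 48.849 °C

T_out = 48.8 °C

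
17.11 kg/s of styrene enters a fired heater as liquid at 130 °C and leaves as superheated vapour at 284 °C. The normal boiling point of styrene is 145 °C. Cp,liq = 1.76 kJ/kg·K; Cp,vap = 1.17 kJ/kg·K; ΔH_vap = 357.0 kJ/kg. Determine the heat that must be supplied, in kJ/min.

liquid 130→145 °C: 26.4 kJ/kg
vaporisation at 145 °C: 357 kJ/kg
vapour 145→284 °C: 162.63 kJ/kg
Δh = 26.4 + 357 + 162.63 = 546.03 kJ/kg
Q = ṁ·Δh = 17.11 kg/s × 546.03 kJ/kg = 9342.6 kJ/s
|Q| = 9342.6 kW = 560550 kJ/min

Q = 561000 kJ/min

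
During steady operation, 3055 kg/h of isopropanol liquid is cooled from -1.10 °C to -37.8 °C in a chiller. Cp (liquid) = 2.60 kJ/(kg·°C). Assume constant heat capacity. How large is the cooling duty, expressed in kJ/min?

Q = ṁ·Cp·ΔT = 3055 × 2.60 × (-37.8 − -1.10) = -291510 kJ/h
Converting: 291510 / 3600 s = 80.974 kW
Cooling duty = 4858.5 kJ/min

Q_c = 4860 kJ/min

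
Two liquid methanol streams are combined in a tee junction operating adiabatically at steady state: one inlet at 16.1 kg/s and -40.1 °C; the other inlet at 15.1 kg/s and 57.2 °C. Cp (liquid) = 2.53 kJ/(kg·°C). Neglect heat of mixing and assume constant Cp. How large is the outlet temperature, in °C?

T_out = 6.99 °C

No heat crosses the boundary, so H_out = H_in.
T_out = Σ ṁᵢCp,ᵢTᵢ / Σ ṁᵢCp,ᵢ
      = 551.82 / 78.936 = 6.9907 °C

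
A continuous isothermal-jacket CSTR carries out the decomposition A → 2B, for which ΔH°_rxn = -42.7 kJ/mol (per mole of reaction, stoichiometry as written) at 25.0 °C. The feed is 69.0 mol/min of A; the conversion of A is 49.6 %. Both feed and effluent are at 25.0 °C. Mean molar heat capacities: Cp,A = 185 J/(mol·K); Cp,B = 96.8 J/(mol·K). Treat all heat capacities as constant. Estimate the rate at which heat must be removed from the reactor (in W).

Q_out = 24400 W

Extent of reaction ξ = 0.496 × 69.0 = 34.224 mol/min
Reaction term: ξ·ΔH°_rxn = 34.224 × -42.7 = -1461.4 kJ/min
Q = ΔH = -1461.4 kJ/min = -24.356 kW
Heat removed = 24356 W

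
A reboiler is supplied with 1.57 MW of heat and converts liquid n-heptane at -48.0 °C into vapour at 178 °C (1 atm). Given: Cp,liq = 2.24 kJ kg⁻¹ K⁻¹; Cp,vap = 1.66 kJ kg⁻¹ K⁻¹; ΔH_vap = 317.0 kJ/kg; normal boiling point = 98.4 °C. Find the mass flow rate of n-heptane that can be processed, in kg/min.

ṁ = 121 kg/min

Δh = 2.24×(98.4−-48.0) + 317.0 + 1.66×(178−98.4) = 777.07 kJ/kg
Q = 1.57 MW = 1570 kJ/s = 94200 kJ/min
ṁ = Q/Δh = 94200 / 777.07 = 121.22 kg/min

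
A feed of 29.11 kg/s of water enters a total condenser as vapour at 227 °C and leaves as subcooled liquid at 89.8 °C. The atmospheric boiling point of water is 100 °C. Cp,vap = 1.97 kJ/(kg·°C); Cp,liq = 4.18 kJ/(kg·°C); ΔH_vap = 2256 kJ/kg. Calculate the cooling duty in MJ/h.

vapour 227→100 °C: -250.19 kJ/kg
condensation at 100 °C: -2256 kJ/kg
liquid 100→89.8 °C: -42.636 kJ/kg
Δh = -250.19 + -2256 + -42.636 = -2548.8 kJ/kg
Q = ṁ·Δh = 29.11 kg/s × -2548.8 kJ/kg = -74196 kJ/s
|Q| = 74196 kW = 267110 MJ/h

Q_c = 267000 MJ/h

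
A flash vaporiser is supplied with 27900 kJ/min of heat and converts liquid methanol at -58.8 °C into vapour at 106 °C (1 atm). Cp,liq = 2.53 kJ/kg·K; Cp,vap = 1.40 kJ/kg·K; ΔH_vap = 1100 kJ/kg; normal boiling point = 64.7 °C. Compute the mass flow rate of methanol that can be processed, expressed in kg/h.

Δh = 2.53×(64.7−-58.8) + 1100 + 1.40×(106−64.7) = 1470.3 kJ/kg
Q = 27900 kJ/min = 465 kJ/s = 1.674e+06 kJ/h
ṁ = Q/Δh = 1.674e+06 / 1470.3 = 1138.6 kg/h

ṁ = 1140 kg/h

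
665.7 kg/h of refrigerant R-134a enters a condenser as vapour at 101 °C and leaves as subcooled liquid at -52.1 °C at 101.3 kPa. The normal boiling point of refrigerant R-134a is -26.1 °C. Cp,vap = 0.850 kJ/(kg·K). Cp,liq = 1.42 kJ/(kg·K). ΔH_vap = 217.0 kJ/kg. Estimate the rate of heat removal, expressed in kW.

Q_c = 66.9 kW

vapour 101→-26.1 °C: -108.03 kJ/kg
condensation at -26.1 °C: -217 kJ/kg
liquid -26.1→-52.1 °C: -36.92 kJ/kg
Δh = -108.03 + -217 + -36.92 = -361.95 kJ/kg
Q = ṁ·Δh = 665.7 kg/h × -361.95 kJ/kg = -240950 kJ/h
|Q| = 66.932 kW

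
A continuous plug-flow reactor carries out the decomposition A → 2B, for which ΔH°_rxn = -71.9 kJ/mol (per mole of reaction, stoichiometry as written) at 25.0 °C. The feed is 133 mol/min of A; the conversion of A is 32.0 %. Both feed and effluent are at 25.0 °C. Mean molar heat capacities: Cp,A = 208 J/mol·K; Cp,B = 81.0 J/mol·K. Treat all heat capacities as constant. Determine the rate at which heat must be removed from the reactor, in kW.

Extent of reaction ξ = 0.320 × 133 = 42.56 mol/min
Reaction term: ξ·ΔH°_rxn = 42.56 × -71.9 = -3060.1 kJ/min
Q = ΔH = -3060.1 kJ/min = -51.001 kW
Heat removed = 51.001 kW

Q_out = 51.0 kW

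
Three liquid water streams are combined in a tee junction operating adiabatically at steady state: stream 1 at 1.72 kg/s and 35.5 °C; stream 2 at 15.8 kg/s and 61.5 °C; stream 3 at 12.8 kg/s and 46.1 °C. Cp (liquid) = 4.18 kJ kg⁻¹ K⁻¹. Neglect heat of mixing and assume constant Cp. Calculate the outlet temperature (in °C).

Adiabatic, steady state ⇒ Σ ṁᵢCp,ᵢ(T_out − Tᵢ) = 0
T_out = Σ ṁᵢCp,ᵢTᵢ / Σ ṁᵢCp,ᵢ
      = 6783.5 / 126.74 = 53.524 °C

T_out = 53.5 °C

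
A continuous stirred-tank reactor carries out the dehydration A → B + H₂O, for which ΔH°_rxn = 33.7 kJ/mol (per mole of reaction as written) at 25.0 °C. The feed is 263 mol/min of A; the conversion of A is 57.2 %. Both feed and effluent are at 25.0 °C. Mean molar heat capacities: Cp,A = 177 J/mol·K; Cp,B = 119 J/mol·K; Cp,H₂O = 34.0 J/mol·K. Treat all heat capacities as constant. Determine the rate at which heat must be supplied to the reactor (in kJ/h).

Extent of reaction ξ = 0.572 × 263 = 150.44 mol/min
Reaction term: ξ·ΔH°_rxn = 150.44 × 33.7 = 5069.7 kJ/min
Q = ΔH = 5069.7 kJ/min = 84.495 kW
Heat supplied = 304180 kJ/h

Q_in = 304000 kJ/h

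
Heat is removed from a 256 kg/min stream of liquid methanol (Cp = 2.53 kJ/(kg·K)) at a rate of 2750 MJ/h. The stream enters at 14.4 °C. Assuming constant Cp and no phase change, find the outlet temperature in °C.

T_out = -56.4 °C

Q = 2750 MJ/h = 45833 kJ/min
ΔT = Q/(ṁ·Cp) = 45833/(256×2.53) = 70.765 K
T_out = 14.4 − 70.765 = -56.365 °C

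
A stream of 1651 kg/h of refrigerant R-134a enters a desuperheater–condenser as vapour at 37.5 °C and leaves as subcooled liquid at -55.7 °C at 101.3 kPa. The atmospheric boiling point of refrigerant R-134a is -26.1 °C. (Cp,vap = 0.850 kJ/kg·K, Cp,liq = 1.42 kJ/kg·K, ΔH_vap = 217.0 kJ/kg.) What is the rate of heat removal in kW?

vapour 37.5→-26.1 °C: -54.06 kJ/kg
condensation at -26.1 °C: -217 kJ/kg
liquid -26.1→-55.7 °C: -42.032 kJ/kg
Δh = -54.06 + -217 + -42.032 = -313.09 kJ/kg
Q = ṁ·Δh = 1651 kg/h × -313.09 kJ/kg = -516910 kJ/h
|Q| = 143.59 kW

Q_c = 144 kW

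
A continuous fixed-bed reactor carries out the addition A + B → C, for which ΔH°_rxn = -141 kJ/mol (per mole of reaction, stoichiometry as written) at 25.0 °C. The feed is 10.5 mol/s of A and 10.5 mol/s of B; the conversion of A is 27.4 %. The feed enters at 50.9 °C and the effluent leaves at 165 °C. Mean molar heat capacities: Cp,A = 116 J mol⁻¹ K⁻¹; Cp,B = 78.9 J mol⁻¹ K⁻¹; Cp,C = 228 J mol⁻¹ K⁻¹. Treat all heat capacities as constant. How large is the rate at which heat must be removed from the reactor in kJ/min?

Q_out = 9530 kJ/min

Extent of reaction ξ = 0.274 × 10.5 = 2.877 mol/s
Reaction term: ξ·ΔH°_rxn = 2.877 × -141 = -405.66 kJ/s
Sensible, feed 50.9→25 °C: -53.003 kJ/s
Outlet flows (mol/s): A 7.623, B 7.623, C 2.877
Sensible, products 25→165 °C: 299.84 kJ/s
Q = ΔH = -158.83 kJ/s = -158.83 kW
Heat removed = 9529.5 kJ/min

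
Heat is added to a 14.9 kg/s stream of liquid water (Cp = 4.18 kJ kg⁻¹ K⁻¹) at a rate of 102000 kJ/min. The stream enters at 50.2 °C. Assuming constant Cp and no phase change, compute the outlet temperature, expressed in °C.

T_out = 77.5 °C

Q = 102000 kJ/min = 1700 kJ/s
ΔT = Q/(ṁ·Cp) = 1700/(14.9×4.18) = 27.295 K
T_out = 50.2 + 27.295 = 77.495 °C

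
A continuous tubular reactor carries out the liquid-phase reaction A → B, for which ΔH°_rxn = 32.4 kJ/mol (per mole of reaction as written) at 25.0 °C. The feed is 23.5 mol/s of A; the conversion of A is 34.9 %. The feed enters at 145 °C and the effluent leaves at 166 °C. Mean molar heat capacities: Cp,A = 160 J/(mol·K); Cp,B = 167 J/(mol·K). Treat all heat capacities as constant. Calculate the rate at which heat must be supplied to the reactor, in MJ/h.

Q_in = 1270 MJ/h

Extent of reaction ξ = 0.349 × 23.5 = 8.2015 mol/s
Reaction term: ξ·ΔH°_rxn = 8.2015 × 32.4 = 265.73 kJ/s
Sensible, feed 145→25 °C: -451.2 kJ/s
Outlet flows (mol/s): A 15.299, B 8.2015
Sensible, products 25→166 °C: 538.25 kJ/s
Q = ΔH = 352.78 kJ/s = 352.78 kW
Heat supplied = 1270 MJ/h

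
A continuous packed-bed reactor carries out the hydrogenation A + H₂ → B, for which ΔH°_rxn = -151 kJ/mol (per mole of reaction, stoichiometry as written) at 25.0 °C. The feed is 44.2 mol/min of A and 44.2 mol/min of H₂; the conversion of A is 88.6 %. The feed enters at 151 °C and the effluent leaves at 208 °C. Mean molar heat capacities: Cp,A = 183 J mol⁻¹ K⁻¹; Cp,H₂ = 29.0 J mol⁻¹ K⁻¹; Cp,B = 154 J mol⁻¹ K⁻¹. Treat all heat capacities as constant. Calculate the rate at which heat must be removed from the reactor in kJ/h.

Q_out = 348000 kJ/h

Extent of reaction ξ = 0.886 × 44.2 = 39.161 mol/min
Reaction term: ξ·ΔH°_rxn = 39.161 × -151 = -5913.3 kJ/min
Sensible, feed 151→25 °C: -1180.7 kJ/min
Outlet flows (mol/min): A 5.0388, H₂ 5.0388, B 39.161
Sensible, products 25→208 °C: 1299.1 kJ/min
Q = ΔH = -5794.9 kJ/min = -96.581 kW
Heat removed = 347690 kJ/h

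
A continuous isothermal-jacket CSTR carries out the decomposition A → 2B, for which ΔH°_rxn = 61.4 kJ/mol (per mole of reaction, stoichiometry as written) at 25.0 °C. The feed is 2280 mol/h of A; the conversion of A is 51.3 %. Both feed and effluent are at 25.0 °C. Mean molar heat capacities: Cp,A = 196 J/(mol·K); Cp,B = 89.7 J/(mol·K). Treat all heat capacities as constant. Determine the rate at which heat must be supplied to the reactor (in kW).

Extent of reaction ξ = 0.513 × 2280 = 1169.6 mol/h
Reaction term: ξ·ΔH°_rxn = 1169.6 × 61.4 = 71816 kJ/h
Q = ΔH = 71816 kJ/h = 19.949 kW
Heat supplied = 19.949 kW

Q_in = 19.9 kW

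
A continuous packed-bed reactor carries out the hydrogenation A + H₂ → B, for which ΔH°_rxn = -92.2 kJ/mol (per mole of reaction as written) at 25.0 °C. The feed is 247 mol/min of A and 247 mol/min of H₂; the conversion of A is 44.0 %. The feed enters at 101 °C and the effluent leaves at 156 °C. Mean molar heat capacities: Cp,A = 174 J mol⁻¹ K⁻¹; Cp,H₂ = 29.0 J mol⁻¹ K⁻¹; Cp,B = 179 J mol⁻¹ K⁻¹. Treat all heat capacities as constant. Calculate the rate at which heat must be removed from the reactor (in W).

Extent of reaction ξ = 0.440 × 247 = 108.68 mol/min
Reaction term: ξ·ΔH°_rxn = 108.68 × -92.2 = -10020 kJ/min
Sensible, feed 101→25 °C: -3810.7 kJ/min
Outlet flows (mol/min): A 138.32, H₂ 138.32, B 108.68
Sensible, products 25→156 °C: 6226.8 kJ/min
Q = ΔH = -7604.2 kJ/min = -126.74 kW
Heat removed = 126740 W

Q_out = 127000 W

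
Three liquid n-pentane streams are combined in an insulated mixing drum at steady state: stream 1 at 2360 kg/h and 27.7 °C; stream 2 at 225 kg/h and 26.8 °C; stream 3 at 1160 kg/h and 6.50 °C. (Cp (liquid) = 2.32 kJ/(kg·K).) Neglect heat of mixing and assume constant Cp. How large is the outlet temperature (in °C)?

Adiabatic, steady state ⇒ Σ ṁᵢCp,ᵢ(T_out − Tᵢ) = 0
T_out = Σ ṁᵢCp,ᵢTᵢ / Σ ṁᵢCp,ᵢ
      = 183150 / 8688.4 = 21.079 °C

T_out = 21.1 °C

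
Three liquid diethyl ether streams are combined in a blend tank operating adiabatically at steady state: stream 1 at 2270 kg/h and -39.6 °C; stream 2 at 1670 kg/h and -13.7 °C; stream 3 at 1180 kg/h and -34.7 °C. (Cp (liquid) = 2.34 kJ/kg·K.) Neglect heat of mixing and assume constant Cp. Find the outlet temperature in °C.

Adiabatic, steady state ⇒ Σ ṁᵢCp,ᵢ(T_out − Tᵢ) = 0
T_out = Σ ṁᵢCp,ᵢTᵢ / Σ ṁᵢCp,ᵢ
      = -359700 / 11981 = -30.023 °C

T_out = -30.0 °C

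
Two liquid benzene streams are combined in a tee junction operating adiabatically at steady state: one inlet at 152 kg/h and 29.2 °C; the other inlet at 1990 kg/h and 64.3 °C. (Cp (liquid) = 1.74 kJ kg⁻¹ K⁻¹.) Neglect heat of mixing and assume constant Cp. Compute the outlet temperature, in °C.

T_out = 61.8 °C

Adiabatic, steady state ⇒ Σ ṁᵢCp,ᵢ(T_out − Tᵢ) = 0
T_out = Σ ṁᵢCp,ᵢTᵢ / Σ ṁᵢCp,ᵢ
      = 230370 / 3727.1 = 61.809 °C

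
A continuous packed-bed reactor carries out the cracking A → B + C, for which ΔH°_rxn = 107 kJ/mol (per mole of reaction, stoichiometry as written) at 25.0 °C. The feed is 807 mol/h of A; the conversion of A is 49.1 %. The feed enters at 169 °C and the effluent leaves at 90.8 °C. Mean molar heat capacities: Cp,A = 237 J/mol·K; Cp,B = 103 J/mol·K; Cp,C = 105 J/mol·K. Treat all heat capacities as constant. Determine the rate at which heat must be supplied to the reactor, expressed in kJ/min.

Extent of reaction ξ = 0.491 × 807 = 396.24 mol/h
Reaction term: ξ·ΔH°_rxn = 396.24 × 107 = 42397 kJ/h
Sensible, feed 169→25 °C: -27541 kJ/h
Outlet flows (mol/h): A 410.76, B 396.24, C 396.24
Sensible, products 25→90.8 °C: 11829 kJ/h
Q = ΔH = 26685 kJ/h = 7.4124 kW
Heat supplied = 444.75 kJ/min

Q_in = 445 kJ/min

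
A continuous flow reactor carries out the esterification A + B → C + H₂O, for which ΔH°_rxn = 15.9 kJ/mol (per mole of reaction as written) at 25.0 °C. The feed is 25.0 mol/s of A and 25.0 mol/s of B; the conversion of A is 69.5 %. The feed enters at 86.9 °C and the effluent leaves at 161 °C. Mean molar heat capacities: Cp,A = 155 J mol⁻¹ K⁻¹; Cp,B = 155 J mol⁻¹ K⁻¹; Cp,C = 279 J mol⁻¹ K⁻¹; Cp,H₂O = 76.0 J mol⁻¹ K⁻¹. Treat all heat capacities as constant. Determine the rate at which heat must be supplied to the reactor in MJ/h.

Extent of reaction ξ = 0.695 × 25.0 = 17.375 mol/s
Reaction term: ξ·ΔH°_rxn = 17.375 × 15.9 = 276.26 kJ/s
Sensible, feed 86.9→25 °C: -479.73 kJ/s
Outlet flows (mol/s): A 7.625, B 7.625, C 17.375, H₂O 17.375
Sensible, products 25→161 °C: 1160.3 kJ/s
Q = ΔH = 956.87 kJ/s = 956.87 kW
Heat supplied = 3444.7 MJ/h

Q_in = 3440 MJ/h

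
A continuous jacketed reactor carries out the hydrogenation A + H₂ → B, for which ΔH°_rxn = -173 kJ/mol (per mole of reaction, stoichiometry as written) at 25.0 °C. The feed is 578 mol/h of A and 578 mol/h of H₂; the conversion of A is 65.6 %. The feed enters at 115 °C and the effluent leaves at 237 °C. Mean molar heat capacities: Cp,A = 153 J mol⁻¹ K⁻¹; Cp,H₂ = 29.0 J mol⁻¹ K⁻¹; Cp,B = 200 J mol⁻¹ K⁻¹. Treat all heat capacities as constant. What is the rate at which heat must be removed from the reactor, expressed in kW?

Extent of reaction ξ = 0.656 × 578 = 379.17 mol/h
Reaction term: ξ·ΔH°_rxn = 379.17 × -173 = -65596 kJ/h
Sensible, feed 115→25 °C: -9467.6 kJ/h
Outlet flows (mol/h): A 198.83, H₂ 198.83, B 379.17
Sensible, products 25→237 °C: 23748 kJ/h
Q = ΔH = -51315 kJ/h = -14.254 kW
Heat removed = 14.254 kW

Q_out = 14.3 kW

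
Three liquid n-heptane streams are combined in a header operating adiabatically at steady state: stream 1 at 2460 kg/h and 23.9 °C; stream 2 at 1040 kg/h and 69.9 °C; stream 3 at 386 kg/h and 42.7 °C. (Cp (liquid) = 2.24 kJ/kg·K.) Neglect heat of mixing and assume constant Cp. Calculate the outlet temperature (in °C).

No heat crosses the boundary, so H_out = H_in.
T_out = Σ ṁᵢCp,ᵢTᵢ / Σ ṁᵢCp,ᵢ
      = 331460 / 8704.6 = 38.078 °C

T_out = 38.1 °C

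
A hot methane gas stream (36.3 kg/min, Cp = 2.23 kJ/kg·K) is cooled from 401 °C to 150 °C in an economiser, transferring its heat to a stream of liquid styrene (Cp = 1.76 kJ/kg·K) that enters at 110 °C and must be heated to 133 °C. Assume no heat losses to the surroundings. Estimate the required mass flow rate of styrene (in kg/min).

ṁ_c = 502 kg/min

Heat released by hot stream: Q = 36.3 × 2.23 × (401 − 150) = 20318 kJ/min
Energy balance on cold side (adiabatic exchanger): Q = ṁ_c·Cp_c·(T_c,out − T_c,in)
ṁ_c = 20318 / [1.76 × (133 − 110)] = 501.93 kg/min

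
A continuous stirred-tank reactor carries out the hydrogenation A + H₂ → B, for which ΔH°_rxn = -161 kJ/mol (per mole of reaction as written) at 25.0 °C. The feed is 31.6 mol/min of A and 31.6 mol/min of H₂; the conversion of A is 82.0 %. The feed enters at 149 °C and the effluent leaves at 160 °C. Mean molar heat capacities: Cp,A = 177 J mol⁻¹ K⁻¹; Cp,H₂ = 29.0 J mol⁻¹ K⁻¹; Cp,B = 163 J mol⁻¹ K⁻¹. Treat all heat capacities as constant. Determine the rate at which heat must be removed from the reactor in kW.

Extent of reaction ξ = 0.820 × 31.6 = 25.912 mol/min
Reaction term: ξ·ΔH°_rxn = 25.912 × -161 = -4171.8 kJ/min
Sensible, feed 149→25 °C: -807.19 kJ/min
Outlet flows (mol/min): A 5.688, H₂ 5.688, B 25.912
Sensible, products 25→160 °C: 728.38 kJ/min
Q = ΔH = -4250.6 kJ/min = -70.844 kW
Heat removed = 70.844 kW

Q_out = 70.8 kW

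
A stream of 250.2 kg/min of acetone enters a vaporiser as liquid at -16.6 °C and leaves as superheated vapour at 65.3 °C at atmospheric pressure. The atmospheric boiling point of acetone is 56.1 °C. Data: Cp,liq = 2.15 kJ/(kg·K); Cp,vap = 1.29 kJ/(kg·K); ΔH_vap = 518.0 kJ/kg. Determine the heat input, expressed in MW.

Q = 2.86 MW

liquid -16.6→56.1 °C: 156.31 kJ/kg
vaporisation at 56.1 °C: 518 kJ/kg
vapour 56.1→65.3 °C: 11.868 kJ/kg
Δh = 156.31 + 518 + 11.868 = 686.17 kJ/kg
Q = ṁ·Δh = 250.2 kg/min × 686.17 kJ/kg = 171680 kJ/min
|Q| = 2861.3 kW = 2.8613 MW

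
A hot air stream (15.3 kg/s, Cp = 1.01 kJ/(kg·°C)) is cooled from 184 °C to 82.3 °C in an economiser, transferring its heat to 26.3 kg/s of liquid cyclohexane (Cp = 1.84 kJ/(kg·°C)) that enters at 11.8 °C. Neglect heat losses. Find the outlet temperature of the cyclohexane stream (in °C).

Heat released by hot stream: Q = 15.3 × 1.01 × (184 − 82.3) = 1571.6 kJ/s
Energy balance on cold side (adiabatic exchanger): Q = ṁ_c·Cp_c·(T_c,out − T_c,in)
T_c,out = 11.8 + 1571.6/(26.3 × 1.84) = 44.276 °C

T_c,out = 44.3 °C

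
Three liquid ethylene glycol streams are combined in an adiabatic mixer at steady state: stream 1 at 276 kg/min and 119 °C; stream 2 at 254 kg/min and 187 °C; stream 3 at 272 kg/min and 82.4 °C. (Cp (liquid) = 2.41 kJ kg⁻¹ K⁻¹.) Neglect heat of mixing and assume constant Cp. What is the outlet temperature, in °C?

T_out = 128 °C

No heat crosses the boundary, so H_out = H_in.
Σ ṁᵢCp,ᵢTᵢ = 276×2.41×119 + 254×2.41×187 + 272×2.41×82.4 = 247640
Σ ṁᵢCp,ᵢ = 276×2.41 + 254×2.41 + 272×2.41 = 1932.8
T_out = 247640 / 1932.8 = 128.12 °C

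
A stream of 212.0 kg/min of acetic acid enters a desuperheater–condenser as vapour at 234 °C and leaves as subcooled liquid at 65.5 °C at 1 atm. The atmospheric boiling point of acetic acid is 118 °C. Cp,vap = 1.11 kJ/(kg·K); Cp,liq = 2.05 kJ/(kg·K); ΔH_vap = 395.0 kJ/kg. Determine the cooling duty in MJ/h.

vapour 234→118 °C: -128.76 kJ/kg
condensation at 118 °C: -395 kJ/kg
liquid 118→65.5 °C: -107.62 kJ/kg
Δh = -128.76 + -395 + -107.62 = -631.38 kJ/kg
Q = ṁ·Δh = 212.0 kg/min × -631.38 kJ/kg = -133850 kJ/min
|Q| = 2230.9 kW = 8031.2 MJ/h

Q_c = 8030 MJ/h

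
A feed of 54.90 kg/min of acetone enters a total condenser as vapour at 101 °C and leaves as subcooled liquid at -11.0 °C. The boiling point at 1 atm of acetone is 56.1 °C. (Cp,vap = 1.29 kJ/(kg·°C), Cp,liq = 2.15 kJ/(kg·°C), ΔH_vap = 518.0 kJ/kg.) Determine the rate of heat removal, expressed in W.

vapour 101→56.1 °C: -57.921 kJ/kg
condensation at 56.1 °C: -518 kJ/kg
liquid 56.1→-11.0 °C: -144.26 kJ/kg
Δh = -57.921 + -518 + -144.26 = -720.19 kJ/kg
Q = ṁ·Δh = 54.90 kg/min × -720.19 kJ/kg = -39538 kJ/min
|Q| = 658.97 kW = 658970 W

Q_c = 659000 W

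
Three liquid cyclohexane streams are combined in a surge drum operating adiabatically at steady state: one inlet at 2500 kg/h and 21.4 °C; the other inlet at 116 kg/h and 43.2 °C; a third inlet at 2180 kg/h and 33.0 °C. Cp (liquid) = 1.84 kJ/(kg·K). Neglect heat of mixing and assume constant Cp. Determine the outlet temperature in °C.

T_out = 27.2 °C

Adiabatic, steady state ⇒ Σ ṁᵢCp,ᵢ(T_out − Tᵢ) = 0
Σ ṁᵢCp,ᵢTᵢ = 2500×1.84×21.4 + 116×1.84×43.2 + 2180×1.84×33.0 = 240030
Σ ṁᵢCp,ᵢ = 2500×1.84 + 116×1.84 + 2180×1.84 = 8824.6
T_out = 240030 / 8824.6 = 27.2 °C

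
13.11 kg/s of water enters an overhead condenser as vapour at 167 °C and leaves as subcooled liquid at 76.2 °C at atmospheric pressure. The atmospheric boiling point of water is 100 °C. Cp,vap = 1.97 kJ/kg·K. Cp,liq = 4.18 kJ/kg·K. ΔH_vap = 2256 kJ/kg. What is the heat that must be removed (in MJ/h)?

Q_c = 117000 MJ/h

vapour 167→100 °C: -131.99 kJ/kg
condensation at 100 °C: -2256 kJ/kg
liquid 100→76.2 °C: -99.484 kJ/kg
Δh = -131.99 + -2256 + -99.484 = -2487.5 kJ/kg
Q = ṁ·Δh = 13.11 kg/s × -2487.5 kJ/kg = -32611 kJ/s
|Q| = 32611 kW = 117400 MJ/h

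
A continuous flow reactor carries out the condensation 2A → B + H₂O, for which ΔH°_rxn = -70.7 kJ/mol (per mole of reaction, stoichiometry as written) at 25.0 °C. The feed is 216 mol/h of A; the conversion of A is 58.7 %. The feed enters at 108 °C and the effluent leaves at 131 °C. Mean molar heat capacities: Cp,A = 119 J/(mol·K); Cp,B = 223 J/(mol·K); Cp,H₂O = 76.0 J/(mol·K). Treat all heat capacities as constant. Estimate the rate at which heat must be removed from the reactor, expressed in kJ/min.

Q_out = 58.0 kJ/min

Extent of reaction ξ = 0.587 × 216 / 2 = 63.396 mol/h
Reaction term: ξ·ΔH°_rxn = 63.396 × -70.7 = -4482.1 kJ/h
Sensible, feed 108→25 °C: -2133.4 kJ/h
Outlet flows (mol/h): A 89.208, B 63.396, H₂O 63.396
Sensible, products 25→131 °C: 3134.5 kJ/h
Q = ΔH = -3481 kJ/h = -0.96694 kW
Heat removed = 58.016 kJ/min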